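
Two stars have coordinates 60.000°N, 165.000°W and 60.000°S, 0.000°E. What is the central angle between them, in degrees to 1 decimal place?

172.5°

In radians: φ₁ = 1.0472, φ₂ = -1.0472, Δλ = 165.000° = 2.8798 rad.
Haversine: a = sin²(Δφ/2) + cos φ₁ cos φ₂ sin²(Δλ/2) = 0.7500 + (0.5000)(0.5000)(0.9830) = 0.99574.
Central angle c = 2·arcsin(√a) = 3.01097 rad.
So the angular separation is 172.5°.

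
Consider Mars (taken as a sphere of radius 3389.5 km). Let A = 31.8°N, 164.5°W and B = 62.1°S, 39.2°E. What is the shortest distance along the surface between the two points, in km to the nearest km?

8642 km

In radians: φ₁ = 0.5550, φ₂ = -1.0838, Δλ = -156.300° = -2.7279 rad.
cos c = sin φ₁ sin φ₂ + cos φ₁ cos φ₂ cos Δλ = (0.5270)(-0.8838) + (0.8499)(0.4679)(-0.9157) = -0.82986,
so c = arccos(-0.82986) = 2.54964 rad.
Distance = R·c = 3389.5 × 2.5496 ≈ 8642 km.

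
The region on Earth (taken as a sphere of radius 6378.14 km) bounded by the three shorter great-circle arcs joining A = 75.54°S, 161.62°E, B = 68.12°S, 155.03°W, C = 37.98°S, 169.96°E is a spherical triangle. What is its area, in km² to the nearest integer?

Side lengths (central angles): a = 0.6238, b = 0.6590, c = 0.2606 rad; semiperimeter s = 0.7717.
By l'Huilier's theorem, tan(E/4) = √[tan(s/2) tan((s−a)/2) tan((s−b)/2) tan((s−c)/2)], giving spherical excess E = 0.0842 rad.
Area = E·R² = 0.0842 × (6378.14)² ≈ 3426367 km².

3426367 km²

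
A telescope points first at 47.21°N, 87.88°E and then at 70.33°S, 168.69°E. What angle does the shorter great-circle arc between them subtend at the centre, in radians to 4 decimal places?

2.2843 rad

With latitudes φ₁ = 47.210°, φ₂ = -70.330° and longitude difference Δλ = 80.810°:
Haversine: a = sin²(Δφ/2) + cos φ₁ cos φ₂ sin²(Δλ/2) = 0.7312 + (0.6793)(0.3366)(0.4201) = 0.82725.
Central angle c = 2·arcsin(√a) = 2.28433 rad.
So the angular separation is 2.2843 rad.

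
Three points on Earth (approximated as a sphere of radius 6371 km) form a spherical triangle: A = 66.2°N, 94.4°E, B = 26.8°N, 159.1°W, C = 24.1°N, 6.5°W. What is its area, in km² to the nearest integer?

43995440 km²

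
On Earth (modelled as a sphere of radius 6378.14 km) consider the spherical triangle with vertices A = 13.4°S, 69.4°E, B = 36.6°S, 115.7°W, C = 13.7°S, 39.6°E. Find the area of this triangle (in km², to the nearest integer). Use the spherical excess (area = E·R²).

Side lengths (central angles): a = 2.1741, b = 0.5053, c = 2.2649 rad; semiperimeter s = 2.4722.
By l'Huilier's theorem, tan(E/4) = √[tan(s/2) tan((s−a)/2) tan((s−b)/2) tan((s−c)/2)], giving spherical excess E = 1.0164 rad.
Area = E·R² = 1.0164 × (6378.14)² ≈ 41347043 km².

41347043 km²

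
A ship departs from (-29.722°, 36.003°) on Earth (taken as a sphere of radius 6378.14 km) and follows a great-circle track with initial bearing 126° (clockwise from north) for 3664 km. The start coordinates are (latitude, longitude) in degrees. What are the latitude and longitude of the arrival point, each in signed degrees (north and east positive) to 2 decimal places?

-43.91°, 73.61°

Angular distance δ = d/R = 3664/6378.14 = 0.57446 rad; initial bearing θ = 2.1991 rad.
sin φ₂ = sin φ₁ cos δ + cos φ₁ sin δ cos θ = (-0.4958)(0.8395) + (0.8684)(0.5434)(-0.5878) = -0.6936, so φ₂ = -43.91°.
Δλ = atan2(sin θ sin δ cos φ₁, cos δ − sin φ₁ sin φ₂) = atan2(0.3818, 0.4956) = 37.607°.
λ₂ = 36.003° + 37.607° = 73.61°.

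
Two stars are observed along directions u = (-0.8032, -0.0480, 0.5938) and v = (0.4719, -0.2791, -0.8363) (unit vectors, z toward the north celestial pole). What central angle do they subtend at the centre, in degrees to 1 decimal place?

149.6°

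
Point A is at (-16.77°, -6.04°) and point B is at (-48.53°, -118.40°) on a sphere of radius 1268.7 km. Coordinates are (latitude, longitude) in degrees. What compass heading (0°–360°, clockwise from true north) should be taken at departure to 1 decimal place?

With φ₁ = -0.2927, φ₂ = -0.8470, Δλ = -1.9611 rad, the forward-azimuth formula gives
θ = atan2( sin Δλ cos φ₂ , cos φ₁ sin φ₂ − sin φ₁ cos φ₂ cos Δλ ) = atan2(-0.6124, -0.7901) = -142.22°.
Adding 360° brings this into [0°, 360°): 217.8°.

217.8°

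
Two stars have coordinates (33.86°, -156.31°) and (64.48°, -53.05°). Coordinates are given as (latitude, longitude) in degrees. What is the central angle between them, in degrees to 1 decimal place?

In radians: φ₁ = 0.5910, φ₂ = 1.1254, Δλ = 103.260° = 1.8022 rad.
cos c = sin φ₁ sin φ₂ + cos φ₁ cos φ₂ cos Δλ = (0.5572)(0.9024) + (0.8304)(0.4308)(-0.2294) = 0.42075,
so c = arccos(0.42075) = 1.13653 rad.
So the angular separation is 65.1°.

65.1°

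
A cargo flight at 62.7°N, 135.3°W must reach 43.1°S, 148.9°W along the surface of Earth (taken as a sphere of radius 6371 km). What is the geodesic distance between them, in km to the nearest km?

11827 km

Let φ₁ = 1.0943 rad, φ₂ = -0.7522 rad, and Δλ = -0.2374 rad.
cos c = sin φ₁ sin φ₂ + cos φ₁ cos φ₂ cos Δλ = (0.8886)(-0.6833) + (0.4586)(0.7302)(0.9720) = -0.28167,
so c = arccos(-0.28167) = 1.85633 rad.
Distance = R·c = 6371 × 1.8563 ≈ 11827 km.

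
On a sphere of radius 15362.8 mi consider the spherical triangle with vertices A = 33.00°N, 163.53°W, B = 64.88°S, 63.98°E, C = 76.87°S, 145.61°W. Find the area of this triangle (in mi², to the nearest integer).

206611786 mi²

Side lengths (central angles): a = 0.6470, b = 1.9274, c = 2.3944 rad; semiperimeter s = 2.4844.
By l'Huilier's theorem, tan(E/4) = √[tan(s/2) tan((s−a)/2) tan((s−b)/2) tan((s−c)/2)], giving spherical excess E = 0.8754 rad.
Area = E·R² = 0.8754 × (15362.8)² ≈ 206611786 mi².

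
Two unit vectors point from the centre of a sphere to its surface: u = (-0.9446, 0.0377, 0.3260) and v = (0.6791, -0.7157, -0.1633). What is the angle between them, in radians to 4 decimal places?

2.3770 rad

u·v = -0.7217; |u| = 1.0000, |v| = 1.0000.
cos θ = (u·v)/(|u||v|) = -0.7217, so θ = 2.3770 rad.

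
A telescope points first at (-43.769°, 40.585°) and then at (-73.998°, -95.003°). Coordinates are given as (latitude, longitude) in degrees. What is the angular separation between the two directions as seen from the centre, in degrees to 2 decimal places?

58.48°

In radians: φ₁ = -0.7639, φ₂ = -1.2915, Δλ = -135.588° = -2.3665 rad.
Haversine: a = sin²(Δφ/2) + cos φ₁ cos φ₂ sin²(Δλ/2) = 0.0680 + (0.7221)(0.2757)(0.8572) = 0.23863.
Central angle c = 2·arcsin(√a) = 1.02073 rad.
So the angular separation is 58.48°.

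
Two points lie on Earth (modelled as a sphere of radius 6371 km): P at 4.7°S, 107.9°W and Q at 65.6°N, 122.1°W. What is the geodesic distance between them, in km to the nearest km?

7902 km

In radians: φ₁ = -0.0820, φ₂ = 1.1449, Δλ = -14.200° = -0.2478 rad.
Haversine: a = sin²(Δφ/2) + cos φ₁ cos φ₂ sin²(Δλ/2) = 0.3315 + (0.9966)(0.4131)(0.0153) = 0.33774.
Central angle c = 2·arcsin(√a) = 1.24030 rad.
Distance = R·c = 6371 × 1.2403 ≈ 7902 km.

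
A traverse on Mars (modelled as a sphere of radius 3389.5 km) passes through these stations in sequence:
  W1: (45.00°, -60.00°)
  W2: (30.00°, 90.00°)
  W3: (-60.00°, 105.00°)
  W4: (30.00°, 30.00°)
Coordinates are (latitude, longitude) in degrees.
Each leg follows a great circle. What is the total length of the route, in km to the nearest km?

17732 km

Leg W1→W2: central angle 1.7485 rad, distance 5926.6 km.
Leg W2→W3: central angle 1.5856 rad, distance 5374.2 km.
Leg W3→W4: central angle 1.8975 rad, distance 6431.6 km.
Total: 5926.6 + 5374.2 + 6431.6 ≈ 17732 km.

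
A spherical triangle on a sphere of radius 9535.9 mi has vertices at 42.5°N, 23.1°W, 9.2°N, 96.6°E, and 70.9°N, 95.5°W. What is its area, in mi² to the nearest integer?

87981666 mi²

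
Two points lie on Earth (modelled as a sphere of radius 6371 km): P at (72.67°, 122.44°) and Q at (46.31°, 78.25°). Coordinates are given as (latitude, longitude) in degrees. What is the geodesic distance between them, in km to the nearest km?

3680 km

Let φ₁ = 1.2683 rad, φ₂ = 0.8083 rad, and Δλ = -0.7713 rad.
Haversine: a = sin²(Δφ/2) + cos φ₁ cos φ₂ sin²(Δλ/2) = 0.0520 + (0.2979)(0.6908)(0.1415) = 0.08110.
Central angle c = 2·arcsin(√a) = 0.57756 rad.
Distance = R·c = 6371 × 0.5776 ≈ 3680 km.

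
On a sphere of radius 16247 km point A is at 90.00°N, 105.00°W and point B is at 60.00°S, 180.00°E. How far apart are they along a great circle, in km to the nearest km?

42535 km

In radians: φ₁ = 1.5708, φ₂ = -1.0472, Δλ = -75.000° = -1.3090 rad.
cos c = sin φ₁ sin φ₂ + cos φ₁ cos φ₂ cos Δλ = (1.0000)(-0.8660) + (0.0000)(0.5000)(0.2588) = -0.86603,
so c = arccos(-0.86603) = 2.61799 rad.
Distance = R·c = 16247 × 2.6180 ≈ 42535 km.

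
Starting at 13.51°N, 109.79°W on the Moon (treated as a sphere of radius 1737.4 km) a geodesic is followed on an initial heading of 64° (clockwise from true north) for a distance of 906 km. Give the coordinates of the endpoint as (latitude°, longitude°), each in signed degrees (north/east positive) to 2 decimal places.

24.51°, -80.31°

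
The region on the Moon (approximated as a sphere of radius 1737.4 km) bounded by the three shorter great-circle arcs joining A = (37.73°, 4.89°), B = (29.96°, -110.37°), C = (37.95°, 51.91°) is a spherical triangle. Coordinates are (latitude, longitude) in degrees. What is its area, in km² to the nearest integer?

1910475 km²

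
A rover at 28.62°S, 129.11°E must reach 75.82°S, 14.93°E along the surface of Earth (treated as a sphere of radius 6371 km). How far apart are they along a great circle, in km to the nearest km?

7549 km

Let φ₁ = -0.4995 rad, φ₂ = -1.3233 rad, and Δλ = -1.9928 rad.
cos c = sin φ₁ sin φ₂ + cos φ₁ cos φ₂ cos Δλ = (-0.4790)(-0.9695) + (0.8778)(0.2450)(-0.4096) = 0.37632,
so c = arccos(0.37632) = 1.18497 rad.
Distance = R·c = 6371 × 1.1850 ≈ 7549 km.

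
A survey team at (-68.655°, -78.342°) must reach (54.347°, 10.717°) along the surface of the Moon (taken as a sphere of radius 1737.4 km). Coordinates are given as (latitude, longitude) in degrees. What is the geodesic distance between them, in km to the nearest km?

Let φ₁ = -1.1983 rad, φ₂ = 0.9485 rad, and Δλ = 1.5544 rad.
cos c = sin φ₁ sin φ₂ + cos φ₁ cos φ₂ cos Δλ = (-0.9314)(0.8126) + (0.3640)(0.5829)(0.0164) = -0.75334,
so c = arccos(-0.75334) = 2.42392 rad.
Distance = R·c = 1737.4 × 2.4239 ≈ 4211 km.

4211 km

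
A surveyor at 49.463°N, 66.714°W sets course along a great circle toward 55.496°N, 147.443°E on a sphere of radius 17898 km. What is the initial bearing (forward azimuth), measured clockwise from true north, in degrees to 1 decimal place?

340.4°

Δλ = -145.843° = -2.5454 rad.
y = sin Δλ · cos φ₂ = (-0.5615)(0.5665) = -0.3180
x = cos φ₁ sin φ₂ − sin φ₁ cos φ₂ cos Δλ = (0.6499)(0.8241) − (0.7600)(0.5665)(-0.8275) = 0.8918
θ = atan2(y, x) = -19.63°; adding 360° gives 340.4°.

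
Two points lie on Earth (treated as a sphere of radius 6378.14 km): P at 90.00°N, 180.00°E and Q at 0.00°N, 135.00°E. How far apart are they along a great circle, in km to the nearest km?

10019 km

With latitudes φ₁ = 90.000°, φ₂ = 0.000° and longitude difference Δλ = -45.000°:
cos c = sin φ₁ sin φ₂ + cos φ₁ cos φ₂ cos Δλ = (1.0000)(0.0000) + (0.0000)(1.0000)(0.7071) = 0.00000,
so c = arccos(0.00000) = 1.57080 rad.
Distance = R·c = 6378.14 × 1.5708 ≈ 10019 km.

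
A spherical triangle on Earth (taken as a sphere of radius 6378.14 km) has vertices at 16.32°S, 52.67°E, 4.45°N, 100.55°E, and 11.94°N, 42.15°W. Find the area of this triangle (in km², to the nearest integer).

Side lengths (central angles): a = 2.4339, b = 1.7083, c = 0.9022 rad; semiperimeter s = 2.5222.
By l'Huilier's theorem, tan(E/4) = √[tan(s/2) tan((s−a)/2) tan((s−b)/2) tan((s−c)/2)], giving spherical excess E = 0.9797 rad.
Area = E·R² = 0.9797 × (6378.14)² ≈ 39855629 km².

39855629 km²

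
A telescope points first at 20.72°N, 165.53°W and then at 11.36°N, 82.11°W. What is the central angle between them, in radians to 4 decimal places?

1.3951 rad

In radians: φ₁ = 0.3616, φ₂ = 0.1983, Δλ = 83.420° = 1.4560 rad.
cos c = sin φ₁ sin φ₂ + cos φ₁ cos φ₂ cos Δλ = (0.3538)(0.1970) + (0.9353)(0.9804)(0.1146) = 0.17477,
so c = arccos(0.17477) = 1.39513 rad.
So the angular separation is 1.3951 rad.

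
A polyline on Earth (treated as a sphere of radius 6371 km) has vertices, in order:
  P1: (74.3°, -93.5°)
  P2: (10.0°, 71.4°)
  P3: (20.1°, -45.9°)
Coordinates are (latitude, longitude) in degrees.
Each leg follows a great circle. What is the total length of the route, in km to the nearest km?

22967 km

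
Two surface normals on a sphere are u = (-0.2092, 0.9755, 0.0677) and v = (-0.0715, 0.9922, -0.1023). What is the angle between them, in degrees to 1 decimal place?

12.6°

u·v = 0.9759; |u| = 1.0000, |v| = 1.0000.
cos θ = (u·v)/(|u||v|) = 0.9759, so θ = 12.6°.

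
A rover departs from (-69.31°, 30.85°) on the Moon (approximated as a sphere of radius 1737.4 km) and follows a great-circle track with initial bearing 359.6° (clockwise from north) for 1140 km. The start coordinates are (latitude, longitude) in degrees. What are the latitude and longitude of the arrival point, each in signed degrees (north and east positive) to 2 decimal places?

Angular distance δ = d/R = 1140/1737.4 = 0.65615 rad; initial bearing θ = 6.2762 rad.
sin φ₂ = sin φ₁ cos δ + cos φ₁ sin δ cos θ = (-0.9355)(0.7923) + (0.3533)(0.6101)(1.0000) = -0.5257, so φ₂ = -31.72°.
Δλ = atan2(sin θ sin δ cos φ₁, cos δ − sin φ₁ sin φ₂) = atan2(-0.0015, 0.3005) = -0.287°.
λ₂ = 30.850° − 0.287° = 30.56°.

-31.72°, 30.56°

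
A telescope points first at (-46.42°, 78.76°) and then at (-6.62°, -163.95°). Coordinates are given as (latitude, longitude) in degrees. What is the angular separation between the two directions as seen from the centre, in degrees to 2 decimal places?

With latitudes φ₁ = -46.420°, φ₂ = -6.620° and longitude difference Δλ = 117.290°:
cos c = sin φ₁ sin φ₂ + cos φ₁ cos φ₂ cos Δλ = (-0.7244)(-0.1153) + (0.6894)(0.9933)(-0.4585) = -0.23045,
so c = arccos(-0.23045) = 1.80334 rad.
So the angular separation is 103.32°.

103.32°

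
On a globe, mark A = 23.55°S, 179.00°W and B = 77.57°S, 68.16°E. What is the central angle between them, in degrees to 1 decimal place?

With latitudes φ₁ = -23.550°, φ₂ = -77.570° and longitude difference Δλ = -112.840°:
cos c = sin φ₁ sin φ₂ + cos φ₁ cos φ₂ cos Δλ = (-0.3995)(-0.9766) + (0.9167)(0.2152)(-0.3882) = 0.31359,
so c = arccos(0.31359) = 1.25182 rad.
So the angular separation is 71.7°.

71.7°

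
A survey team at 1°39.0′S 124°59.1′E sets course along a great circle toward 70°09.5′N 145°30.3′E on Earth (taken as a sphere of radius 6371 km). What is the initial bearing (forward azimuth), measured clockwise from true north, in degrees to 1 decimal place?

With φ₁ = -0.0288, φ₂ = 1.2245, Δλ = 0.3581 rad, the forward-azimuth formula gives
θ = atan2( sin Δλ cos φ₂ , cos φ₁ sin φ₂ − sin φ₁ cos φ₂ cos Δλ ) = atan2(0.1190, 0.9494) = 7.14°.
So the initial bearing is 7.1°.

7.1°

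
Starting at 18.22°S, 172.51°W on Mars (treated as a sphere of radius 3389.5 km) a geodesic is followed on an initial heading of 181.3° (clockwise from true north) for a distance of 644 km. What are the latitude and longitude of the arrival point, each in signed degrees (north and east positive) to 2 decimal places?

Angular distance δ = d/R = 644/3389.5 = 0.19000 rad; initial bearing θ = 3.1643 rad.
sin φ₂ = sin φ₁ cos δ + cos φ₁ sin δ cos θ = (-0.3127)(0.9820) + (0.9499)(0.1889)(-0.9997) = -0.4864, so φ₂ = -29.10°.
Δλ = atan2(sin θ sin δ cos φ₁, cos δ − sin φ₁ sin φ₂) = atan2(-0.0041, 0.8299) = -0.281°.
λ₂ = -172.510° − 0.281° = -172.79°.

-29.10°, -172.79°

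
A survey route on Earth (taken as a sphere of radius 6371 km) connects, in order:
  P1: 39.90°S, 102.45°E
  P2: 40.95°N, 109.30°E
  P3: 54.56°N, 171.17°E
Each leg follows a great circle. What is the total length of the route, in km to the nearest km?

13713 km

Leg P1→P2: central angle 1.4153 rad, distance 9016.8 km.
Leg P2→P3: central angle 0.7371 rad, distance 4695.8 km.
Total: 9016.8 + 4695.8 ≈ 13713 km.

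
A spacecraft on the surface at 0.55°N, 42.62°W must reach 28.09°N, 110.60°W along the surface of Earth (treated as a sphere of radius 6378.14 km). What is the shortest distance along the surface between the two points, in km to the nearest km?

7838 km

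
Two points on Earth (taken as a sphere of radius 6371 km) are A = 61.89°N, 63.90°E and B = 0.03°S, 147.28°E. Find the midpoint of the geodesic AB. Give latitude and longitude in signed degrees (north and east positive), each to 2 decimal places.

37.39°, 123.34°

Central angle δ = 1.5169 rad. Interpolating on the sphere with fraction f = 0.5:
P = [sin((1−f)δ)·A + sin(fδ)·B] / sin δ = 0.6888·A + 0.6888·B in Cartesian coordinates,
giving P = (-0.4367, 0.6638, 0.6072), i.e. latitude 37.39°, longitude 123.34°.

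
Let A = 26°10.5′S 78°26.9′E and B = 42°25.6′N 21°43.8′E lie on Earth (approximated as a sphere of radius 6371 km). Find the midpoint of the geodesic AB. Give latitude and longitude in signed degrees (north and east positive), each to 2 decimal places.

9.20°, 53.10°

The central angle between A and B is δ = 1.5048 rad.
With f = 0.5, the slerp weights are sin((1−f)δ)/sin δ = 0.6849 and sin(fδ)/sin δ = 0.6849.
Weighted sum of the unit vectors: (0.6849)·(0.1797,0.8793,-0.4411) + (0.6849)·(0.6857,0.2733,0.6746) = (0.5927, 0.7894, 0.1599).
Converting back: φ = atan2(z, √(x²+y²)) = 9.20°, λ = atan2(y, x) = 53.10°.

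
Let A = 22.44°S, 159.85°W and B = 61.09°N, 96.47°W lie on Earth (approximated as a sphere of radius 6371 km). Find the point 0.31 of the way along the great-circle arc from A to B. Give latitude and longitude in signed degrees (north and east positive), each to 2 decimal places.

5.15°, -147.09°

The central angle between A and B is δ = 1.7051 rad.
With f = 0.31, the slerp weights are sin((1−f)δ)/sin δ = 0.9317 and sin(fδ)/sin δ = 0.5089.
Weighted sum of the unit vectors: (0.9317)·(-0.8677,-0.3184,-0.3817) + (0.5089)·(-0.0545,-0.4804,0.8754) = (-0.8361, -0.5411, 0.0898).
Converting back: φ = atan2(z, √(x²+y²)) = 5.15°, λ = atan2(y, x) = -147.09°.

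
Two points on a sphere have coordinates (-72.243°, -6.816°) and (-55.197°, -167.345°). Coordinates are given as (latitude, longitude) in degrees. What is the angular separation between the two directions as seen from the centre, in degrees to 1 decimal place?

51.8°

In radians: φ₁ = -1.2609, φ₂ = -0.9634, Δλ = -160.529° = -2.8018 rad.
Haversine: a = sin²(Δφ/2) + cos φ₁ cos φ₂ sin²(Δλ/2) = 0.0220 + (0.3050)(0.5708)(0.9714) = 0.19106.
Central angle c = 2·arcsin(√a) = 0.90475 rad.
So the angular separation is 51.8°.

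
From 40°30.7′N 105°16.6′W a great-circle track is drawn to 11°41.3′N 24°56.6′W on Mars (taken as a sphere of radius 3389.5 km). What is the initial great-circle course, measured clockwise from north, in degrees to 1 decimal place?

87.2°

Δλ = 80.333° = 1.4021 rad.
y = sin Δλ · cos φ₂ = (0.9858)(0.9793) = 0.9654
x = cos φ₁ sin φ₂ − sin φ₁ cos φ₂ cos Δλ = (0.7603)(0.2026) − (0.6496)(0.9793)(0.1679) = 0.0472
θ = atan2(y, x) = 87.20°, so the bearing is 87.2°.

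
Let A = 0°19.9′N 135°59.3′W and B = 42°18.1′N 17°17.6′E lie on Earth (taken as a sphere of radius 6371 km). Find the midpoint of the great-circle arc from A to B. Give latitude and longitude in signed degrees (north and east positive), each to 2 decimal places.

55.01°, -91.57°

The central angle between A and B is δ = 2.2873 rad.
With f = 0.5, the slerp weights are sin((1−f)δ)/sin δ = 1.2069 and sin(fδ)/sin δ = 1.2069.
Weighted sum of the unit vectors: (1.2069)·(-0.7192,-0.6948,0.0058) + (1.2069)·(0.7062,0.2199,0.6730) = (-0.0157, -0.5732, 0.8193).
Converting back: φ = atan2(z, √(x²+y²)) = 55.01°, λ = atan2(y, x) = -91.57°.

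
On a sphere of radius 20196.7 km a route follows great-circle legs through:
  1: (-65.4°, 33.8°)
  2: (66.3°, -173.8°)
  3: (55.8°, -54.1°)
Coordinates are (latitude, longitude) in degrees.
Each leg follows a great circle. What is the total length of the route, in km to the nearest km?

77046 km

Leg 1→2: central angle 2.9455 rad, distance 59489.4 km.
Leg 2→3: central angle 0.8693 rad, distance 17556.3 km.
Total: 59489.4 + 17556.3 ≈ 77046 km.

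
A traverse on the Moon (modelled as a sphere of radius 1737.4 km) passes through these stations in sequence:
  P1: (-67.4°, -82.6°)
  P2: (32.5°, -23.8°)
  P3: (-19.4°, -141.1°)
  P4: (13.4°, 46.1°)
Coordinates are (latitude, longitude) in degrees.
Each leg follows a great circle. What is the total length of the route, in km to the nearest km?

Leg P1→P2: central angle 1.9051 rad, distance 3310.0 km.
Leg P2→P3: central angle 2.1452 rad, distance 3727.1 km.
Leg P3→P4: central angle 2.9820 rad, distance 5180.9 km.
Total: 3310.0 + 3727.1 + 5180.9 ≈ 12218 km.

12218 km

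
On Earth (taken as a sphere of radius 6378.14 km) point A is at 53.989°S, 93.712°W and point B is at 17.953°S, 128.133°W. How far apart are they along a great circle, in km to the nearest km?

4977 km

With latitudes φ₁ = -53.989°, φ₂ = -17.953° and longitude difference Δλ = -34.421°:
Haversine: a = sin²(Δφ/2) + cos φ₁ cos φ₂ sin²(Δλ/2) = 0.0957 + (0.5879)(0.9513)(0.0875) = 0.14464.
Central angle c = 2·arcsin(√a) = 0.78028 rad.
Distance = R·c = 6378.14 × 0.7803 ≈ 4977 km.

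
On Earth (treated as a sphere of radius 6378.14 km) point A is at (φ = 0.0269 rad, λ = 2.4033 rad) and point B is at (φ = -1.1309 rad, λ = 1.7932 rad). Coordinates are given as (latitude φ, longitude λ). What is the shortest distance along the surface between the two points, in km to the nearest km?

7911 km

In radians: φ₁ = 0.0269, φ₂ = -1.1309, Δλ = -34.956° = -0.6101 rad.
Haversine: a = sin²(Δφ/2) + cos φ₁ cos φ₂ sin²(Δλ/2) = 0.2993 + (0.9996)(0.4258)(0.0902) = 0.33772.
Central angle c = 2·arcsin(√a) = 1.24025 rad.
Distance = R·c = 6378.14 × 1.2403 ≈ 7911 km.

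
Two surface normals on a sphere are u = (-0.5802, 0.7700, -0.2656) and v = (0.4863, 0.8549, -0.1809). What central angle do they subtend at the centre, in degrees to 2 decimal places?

u·v = 0.4242; |u| = 1.0000, |v| = 1.0000.
cos θ = (u·v)/(|u||v|) = 0.4241, so θ = 64.90°.

64.90°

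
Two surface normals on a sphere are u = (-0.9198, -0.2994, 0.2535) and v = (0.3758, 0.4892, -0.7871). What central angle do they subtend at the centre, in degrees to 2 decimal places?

133.76°

u·v = -0.6917; |u| = 1.0000, |v| = 1.0000.
cos θ = (u·v)/(|u||v|) = -0.6917, so θ = 133.76°.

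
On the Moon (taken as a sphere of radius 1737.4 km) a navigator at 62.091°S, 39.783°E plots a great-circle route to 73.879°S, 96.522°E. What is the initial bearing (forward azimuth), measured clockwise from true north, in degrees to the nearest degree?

Δλ = 56.739° = 0.9903 rad.
y = sin Δλ · cos φ₂ = (0.8362)(0.2777) = 0.2322
x = cos φ₁ sin φ₂ − sin φ₁ cos φ₂ cos Δλ = (0.4681)(-0.9607) − (-0.8837)(0.2777)(0.5485) = -0.3151
θ = atan2(y, x) = 143.61°, so the bearing is 144°.

144°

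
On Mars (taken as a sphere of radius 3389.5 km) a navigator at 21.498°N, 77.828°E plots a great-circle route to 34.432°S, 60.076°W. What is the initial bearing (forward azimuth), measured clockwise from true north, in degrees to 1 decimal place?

241.4°

With φ₁ = 0.3752, φ₂ = -0.6010, Δλ = -2.4069 rad, the forward-azimuth formula gives
θ = atan2( sin Δλ cos φ₂ , cos φ₁ sin φ₂ − sin φ₁ cos φ₂ cos Δλ ) = atan2(-0.5529, -0.3018) = -118.63°.
Adding 360° brings this into [0°, 360°): 241.4°.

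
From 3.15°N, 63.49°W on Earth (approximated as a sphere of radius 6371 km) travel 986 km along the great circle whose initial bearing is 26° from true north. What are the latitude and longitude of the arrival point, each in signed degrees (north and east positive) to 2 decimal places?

11.11°, -59.54°

Angular distance δ = d/R = 986/6371 = 0.15476 rad; initial bearing θ = 0.4538 rad.
sin φ₂ = sin φ₁ cos δ + cos φ₁ sin δ cos θ = (0.0550)(0.9880) + (0.9985)(0.1541)(0.8988) = 0.1926, so φ₂ = 11.11°.
Δλ = atan2(sin θ sin δ cos φ₁, cos δ − sin φ₁ sin φ₂) = atan2(0.0675, 0.9775) = 3.949°.
λ₂ = -63.490° + 3.949° = -59.54°.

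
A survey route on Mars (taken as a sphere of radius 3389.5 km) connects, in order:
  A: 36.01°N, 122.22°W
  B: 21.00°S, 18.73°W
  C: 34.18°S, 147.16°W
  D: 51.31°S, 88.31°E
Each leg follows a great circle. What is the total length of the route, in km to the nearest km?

17782 km

Leg A→B: central angle 1.9680 rad, distance 6670.6 km.
Leg B→C: central angle 1.8533 rad, distance 6281.6 km.
Leg C→D: central angle 1.4249 rad, distance 4829.7 km.
Total: 6670.6 + 6281.6 + 4829.7 ≈ 17782 km.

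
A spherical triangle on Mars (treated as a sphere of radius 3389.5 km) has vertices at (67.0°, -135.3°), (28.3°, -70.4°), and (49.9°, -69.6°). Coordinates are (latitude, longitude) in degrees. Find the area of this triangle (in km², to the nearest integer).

946649 km²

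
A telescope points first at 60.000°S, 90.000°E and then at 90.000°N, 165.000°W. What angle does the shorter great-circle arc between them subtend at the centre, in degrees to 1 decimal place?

Let φ₁ = -1.0472 rad, φ₂ = 1.5708 rad, and Δλ = 1.8326 rad.
Haversine: a = sin²(Δφ/2) + cos φ₁ cos φ₂ sin²(Δλ/2) = 0.9330 + (0.5000)(0.0000)(0.6294) = 0.93301.
Central angle c = 2·arcsin(√a) = 2.61799 rad.
So the angular separation is 150.0°.

150.0°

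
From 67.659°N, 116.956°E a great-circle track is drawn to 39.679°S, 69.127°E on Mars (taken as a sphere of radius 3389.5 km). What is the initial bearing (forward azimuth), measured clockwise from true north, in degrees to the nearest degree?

Δλ = -47.829° = -0.8348 rad.
y = sin Δλ · cos φ₂ = (-0.7411)(0.7696) = -0.5704
x = cos φ₁ sin φ₂ − sin φ₁ cos φ₂ cos Δλ = (0.3801)(-0.6385) − (0.9249)(0.7696)(0.6713) = -0.7206
θ = atan2(y, x) = -141.64°; adding 360° gives 218°.

218°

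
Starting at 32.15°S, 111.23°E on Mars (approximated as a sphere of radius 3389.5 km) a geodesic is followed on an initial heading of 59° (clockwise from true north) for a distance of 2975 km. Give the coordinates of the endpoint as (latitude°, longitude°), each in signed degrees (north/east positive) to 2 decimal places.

Angular distance δ = d/R = 2975/3389.5 = 0.87771 rad; initial bearing θ = 1.0297 rad.
sin φ₂ = sin φ₁ cos δ + cos φ₁ sin δ cos θ = (-0.5321)(0.6389) + (0.8467)(0.7693)(0.5150) = -0.0045, so φ₂ = -0.26°.
Δλ = atan2(sin θ sin δ cos φ₁, cos δ − sin φ₁ sin φ₂) = atan2(0.5583, 0.6365) = 41.255°.
λ₂ = 111.230° + 41.255° = 152.48°.

-0.26°, 152.48°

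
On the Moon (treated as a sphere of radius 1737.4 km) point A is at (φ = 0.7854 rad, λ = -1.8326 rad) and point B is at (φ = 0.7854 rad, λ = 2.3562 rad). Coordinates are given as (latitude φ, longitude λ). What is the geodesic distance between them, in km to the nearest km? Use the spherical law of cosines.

2290 km

With latitudes φ₁ = 45.000°, φ₂ = 45.000° and longitude difference Δλ = -119.999°:
cos c = sin φ₁ sin φ₂ + cos φ₁ cos φ₂ cos Δλ = (0.7071)(0.7071) + (0.7071)(0.7071)(-0.5000) = 0.25001,
so c = arccos(0.25001) = 1.31811 rad.
Distance = R·c = 1737.4 × 1.3181 ≈ 2290 km.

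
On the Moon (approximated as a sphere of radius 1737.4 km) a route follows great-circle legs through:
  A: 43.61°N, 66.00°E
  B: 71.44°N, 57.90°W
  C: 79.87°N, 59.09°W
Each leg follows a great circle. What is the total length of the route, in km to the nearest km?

Leg A→B: central angle 1.0177 rad, distance 1768.1 km.
Leg B→C: central angle 0.1472 rad, distance 255.8 km.
Total: 1768.1 + 255.8 ≈ 2024 km.

2024 km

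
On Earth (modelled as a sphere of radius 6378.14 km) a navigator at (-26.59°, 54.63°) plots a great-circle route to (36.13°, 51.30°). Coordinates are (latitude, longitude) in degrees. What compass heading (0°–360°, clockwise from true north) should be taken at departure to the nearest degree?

Δλ = -3.330° = -0.0581 rad.
y = sin Δλ · cos φ₂ = (-0.0581)(0.8077) = -0.0469
x = cos φ₁ sin φ₂ − sin φ₁ cos φ₂ cos Δλ = (0.8942)(0.5896) − (-0.4476)(0.8077)(0.9983) = 0.8882
θ = atan2(y, x) = -3.02°; adding 360° gives 357°.

357°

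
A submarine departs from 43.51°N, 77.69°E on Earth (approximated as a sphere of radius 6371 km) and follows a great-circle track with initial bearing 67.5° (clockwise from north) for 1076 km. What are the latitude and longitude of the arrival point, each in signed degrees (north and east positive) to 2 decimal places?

46.50°, 90.73°

Angular distance δ = d/R = 1076/6371 = 0.16889 rad; initial bearing θ = 1.1781 rad.
sin φ₂ = sin φ₁ cos δ + cos φ₁ sin δ cos θ = (0.6885)(0.9858) + (0.7253)(0.1681)(0.3827) = 0.7253, so φ₂ = 46.50°.
Δλ = atan2(sin θ sin δ cos φ₁, cos δ − sin φ₁ sin φ₂) = atan2(0.1126, 0.4864) = 13.037°.
λ₂ = 77.690° + 13.037° = 90.73°.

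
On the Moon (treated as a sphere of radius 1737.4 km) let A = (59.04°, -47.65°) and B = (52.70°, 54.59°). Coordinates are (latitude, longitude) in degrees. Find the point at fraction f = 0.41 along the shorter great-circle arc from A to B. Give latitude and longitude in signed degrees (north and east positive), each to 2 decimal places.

The central angle between A and B is δ = 0.9071 rad.
With f = 0.41, the slerp weights are sin((1−f)δ)/sin δ = 0.6474 and sin(fδ)/sin δ = 0.4613.
Weighted sum of the unit vectors: (0.6474)·(0.3466,-0.3802,0.8575) + (0.4613)·(0.3511,0.4939,0.7955) = (0.3864, -0.0183, 0.9222).
Converting back: φ = atan2(z, √(x²+y²)) = 67.25°, λ = atan2(y, x) = -2.71°.

67.25°, -2.71°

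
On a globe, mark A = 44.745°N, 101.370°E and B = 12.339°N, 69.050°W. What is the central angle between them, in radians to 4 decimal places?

2.1338 rad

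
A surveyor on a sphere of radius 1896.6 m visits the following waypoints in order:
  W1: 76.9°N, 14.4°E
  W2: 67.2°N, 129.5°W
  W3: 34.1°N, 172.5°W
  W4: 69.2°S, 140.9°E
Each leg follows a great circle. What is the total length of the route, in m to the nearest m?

6100 m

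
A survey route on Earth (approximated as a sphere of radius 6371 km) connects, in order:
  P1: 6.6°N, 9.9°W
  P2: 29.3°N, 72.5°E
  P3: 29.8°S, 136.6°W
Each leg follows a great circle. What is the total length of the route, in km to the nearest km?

26121 km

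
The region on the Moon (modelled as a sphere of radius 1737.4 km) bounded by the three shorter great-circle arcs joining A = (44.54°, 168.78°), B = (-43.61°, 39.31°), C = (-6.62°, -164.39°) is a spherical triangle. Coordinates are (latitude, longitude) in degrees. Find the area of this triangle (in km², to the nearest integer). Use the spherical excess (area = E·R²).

7498324 km²

Side lengths (central angles): a = 2.1884, b = 0.9873, c = 2.5181 rad; semiperimeter s = 2.8469.
By l'Huilier's theorem, tan(E/4) = √[tan(s/2) tan((s−a)/2) tan((s−b)/2) tan((s−c)/2)], giving spherical excess E = 2.4841 rad.
Area = E·R² = 2.4841 × (1737.4)² ≈ 7498324 km².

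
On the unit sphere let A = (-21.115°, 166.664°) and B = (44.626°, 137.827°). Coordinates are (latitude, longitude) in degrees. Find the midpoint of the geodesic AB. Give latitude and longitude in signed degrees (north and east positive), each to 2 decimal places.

12.12°, 154.23°

The central angle between A and B is δ = 1.2360 rad.
With f = 0.5, the slerp weights are sin((1−f)δ)/sin δ = 0.6135 and sin(fδ)/sin δ = 0.6135.
Weighted sum of the unit vectors: (0.6135)·(-0.9077,0.2152,-0.3602) + (0.6135)·(-0.5275,0.4778,0.7025) = (-0.8804, 0.4251, 0.2100).
Converting back: φ = atan2(z, √(x²+y²)) = 12.12°, λ = atan2(y, x) = 154.23°.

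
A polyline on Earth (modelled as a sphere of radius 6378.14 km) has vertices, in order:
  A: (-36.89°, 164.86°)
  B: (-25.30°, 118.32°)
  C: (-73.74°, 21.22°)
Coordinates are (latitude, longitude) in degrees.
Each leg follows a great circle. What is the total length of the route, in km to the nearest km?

12112 km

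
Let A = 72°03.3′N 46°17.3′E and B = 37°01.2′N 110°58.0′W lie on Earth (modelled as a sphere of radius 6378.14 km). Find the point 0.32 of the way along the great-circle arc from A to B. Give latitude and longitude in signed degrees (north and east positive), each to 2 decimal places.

82.12°, -67.94°

The central angle between A and B is δ = 1.2176 rad.
With f = 0.32, the slerp weights are sin((1−f)δ)/sin δ = 0.7850 and sin(fδ)/sin δ = 0.4048.
Weighted sum of the unit vectors: (0.7850)·(0.2129,0.2227,0.9514) + (0.4048)·(-0.2857,-0.7456,0.6021) = (0.0515, -0.1270, 0.9906).
Converting back: φ = atan2(z, √(x²+y²)) = 82.12°, λ = atan2(y, x) = -67.94°.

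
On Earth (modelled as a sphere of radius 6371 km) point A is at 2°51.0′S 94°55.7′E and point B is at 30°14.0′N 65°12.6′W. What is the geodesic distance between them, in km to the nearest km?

16322 km

Let φ₁ = -0.0497 rad, φ₂ = 0.5277 rad, and Δλ = -2.7949 rad.
Haversine: a = sin²(Δφ/2) + cos φ₁ cos φ₂ sin²(Δλ/2) = 0.0811 + (0.9988)(0.8640)(0.9703) = 0.91831.
Central angle c = 2·arcsin(√a) = 2.56188 rad.
Distance = R·c = 6371 × 2.5619 ≈ 16322 km.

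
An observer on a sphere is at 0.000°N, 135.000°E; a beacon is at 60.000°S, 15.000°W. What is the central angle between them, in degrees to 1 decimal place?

Let φ₁ = 0.0000 rad, φ₂ = -1.0472 rad, and Δλ = -2.6180 rad.
Haversine: a = sin²(Δφ/2) + cos φ₁ cos φ₂ sin²(Δλ/2) = 0.2500 + (1.0000)(0.5000)(0.9330) = 0.71651.
Central angle c = 2·arcsin(√a) = 2.01863 rad.
So the angular separation is 115.7°.

115.7°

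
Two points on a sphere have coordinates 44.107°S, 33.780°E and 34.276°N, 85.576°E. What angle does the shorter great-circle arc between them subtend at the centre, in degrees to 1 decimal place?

Let φ₁ = -0.7698 rad, φ₂ = 0.5982 rad, and Δλ = 0.9040 rad.
cos c = sin φ₁ sin φ₂ + cos φ₁ cos φ₂ cos Δλ = (-0.6960)(0.5632) + (0.7180)(0.8263)(0.6185) = -0.02501,
so c = arccos(-0.02501) = 1.59581 rad.
So the angular separation is 91.4°.

91.4°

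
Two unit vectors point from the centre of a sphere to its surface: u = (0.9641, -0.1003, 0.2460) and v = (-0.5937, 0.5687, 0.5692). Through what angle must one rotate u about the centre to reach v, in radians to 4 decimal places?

u·v = -0.4894; |u| = 1.0000, |v| = 0.9999.
cos θ = (u·v)/(|u||v|) = -0.4894, so θ = 2.0822 rad.

2.0822 rad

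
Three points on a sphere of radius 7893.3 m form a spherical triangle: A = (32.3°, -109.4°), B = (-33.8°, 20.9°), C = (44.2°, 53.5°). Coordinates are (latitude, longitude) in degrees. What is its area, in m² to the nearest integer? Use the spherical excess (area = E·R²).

166154931 m²

Side lengths (central angles): a = 1.4565, b = 1.7790, c = 2.4212 rad; semiperimeter s = 2.8283.
By l'Huilier's theorem, tan(E/4) = √[tan(s/2) tan((s−a)/2) tan((s−b)/2) tan((s−c)/2)], giving spherical excess E = 2.6668 rad.
Area = E·R² = 2.6668 × (7893.3)² ≈ 166154931 m².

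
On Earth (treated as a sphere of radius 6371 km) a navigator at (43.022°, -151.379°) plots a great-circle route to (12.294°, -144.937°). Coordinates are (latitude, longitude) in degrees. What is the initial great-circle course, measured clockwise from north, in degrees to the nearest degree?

Δλ = 6.442° = 0.1124 rad.
y = sin Δλ · cos φ₂ = (0.1122)(0.9771) = 0.1096
x = cos φ₁ sin φ₂ − sin φ₁ cos φ₂ cos Δλ = (0.7311)(0.2129) − (0.6823)(0.9771)(0.9937) = -0.5068
θ = atan2(y, x) = 167.79°, so the bearing is 168°.

168°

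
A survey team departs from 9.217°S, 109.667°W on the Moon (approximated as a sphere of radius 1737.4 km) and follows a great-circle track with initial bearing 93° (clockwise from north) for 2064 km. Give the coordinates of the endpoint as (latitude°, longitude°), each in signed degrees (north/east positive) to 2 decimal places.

-6.19°, -40.95°

Angular distance δ = d/R = 2064/1737.4 = 1.18798 rad; initial bearing θ = 1.6232 rad.
sin φ₂ = sin φ₁ cos δ + cos φ₁ sin δ cos θ = (-0.1602)(0.3735) + (0.9871)(0.9276)(-0.0523) = -0.1078, so φ₂ = -6.19°.
Δλ = atan2(sin θ sin δ cos φ₁, cos δ − sin φ₁ sin φ₂) = atan2(0.9144, 0.3563) = 68.713°.
λ₂ = -109.667° + 68.713° = -40.95°.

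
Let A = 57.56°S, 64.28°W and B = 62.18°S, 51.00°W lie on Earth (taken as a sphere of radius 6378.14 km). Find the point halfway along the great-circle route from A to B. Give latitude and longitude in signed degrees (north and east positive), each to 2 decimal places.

-60.04°, -58.10°

Central angle δ = 0.1411 rad. Interpolating on the sphere with fraction f = 0.5:
P = [sin((1−f)δ)·A + sin(fδ)·B] / sin δ = 0.5012·A + 0.5012·B in Cartesian coordinates,
giving P = (0.2639, -0.4240, -0.8663), i.e. latitude -60.04°, longitude -58.10°.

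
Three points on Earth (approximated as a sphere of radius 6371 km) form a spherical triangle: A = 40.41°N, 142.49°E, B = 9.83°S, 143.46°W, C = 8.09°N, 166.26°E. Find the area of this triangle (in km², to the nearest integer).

10853482 km²

Side lengths (central angles): a = 0.9281, b = 0.6743, c = 1.4752 rad; semiperimeter s = 1.5388.
By l'Huilier's theorem, tan(E/4) = √[tan(s/2) tan((s−a)/2) tan((s−b)/2) tan((s−c)/2)], giving spherical excess E = 0.2674 rad.
Area = E·R² = 0.2674 × (6371)² ≈ 10853482 km².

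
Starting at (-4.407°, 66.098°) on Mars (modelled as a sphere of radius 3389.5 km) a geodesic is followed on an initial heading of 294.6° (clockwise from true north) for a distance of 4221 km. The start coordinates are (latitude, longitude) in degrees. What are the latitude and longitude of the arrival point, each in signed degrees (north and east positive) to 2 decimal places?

21.63°, -1.84°

Angular distance δ = d/R = 4221/3389.5 = 1.24532 rad; initial bearing θ = 5.1417 rad.
sin φ₂ = sin φ₁ cos δ + cos φ₁ sin δ cos θ = (-0.0768)(0.3198) + (0.9970)(0.9475)(0.4163) = 0.3687, so φ₂ = 21.63°.
Δλ = atan2(sin θ sin δ cos φ₁, cos δ − sin φ₁ sin φ₂) = atan2(-0.8590, 0.3481) = -67.940°.
λ₂ = 66.098° − 67.940° = -1.84°.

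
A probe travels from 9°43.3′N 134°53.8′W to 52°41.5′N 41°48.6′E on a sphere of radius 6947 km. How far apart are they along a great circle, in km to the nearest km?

14249 km

In radians: φ₁ = 0.1697, φ₂ = 0.9196, Δλ = 176.707° = 3.0841 rad.
Haversine: a = sin²(Δφ/2) + cos φ₁ cos φ₂ sin²(Δλ/2) = 0.1341 + (0.9856)(0.6061)(0.9992) = 0.73105.
Central angle c = 2·arcsin(√a) = 2.05116 rad.
Distance = R·c = 6947 × 2.0512 ≈ 14249 km.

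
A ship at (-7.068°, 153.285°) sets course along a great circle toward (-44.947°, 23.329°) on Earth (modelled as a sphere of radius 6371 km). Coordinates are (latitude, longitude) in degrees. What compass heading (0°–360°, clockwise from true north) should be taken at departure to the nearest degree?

216°

With φ₁ = -0.1234, φ₂ = -0.7845, Δλ = -2.2682 rad, the forward-azimuth formula gives
θ = atan2( sin Δλ cos φ₂ , cos φ₁ sin φ₂ − sin φ₁ cos φ₂ cos Δλ ) = atan2(-0.5425, -0.7570) = -144.37°.
Adding 360° brings this into [0°, 360°): 216°.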